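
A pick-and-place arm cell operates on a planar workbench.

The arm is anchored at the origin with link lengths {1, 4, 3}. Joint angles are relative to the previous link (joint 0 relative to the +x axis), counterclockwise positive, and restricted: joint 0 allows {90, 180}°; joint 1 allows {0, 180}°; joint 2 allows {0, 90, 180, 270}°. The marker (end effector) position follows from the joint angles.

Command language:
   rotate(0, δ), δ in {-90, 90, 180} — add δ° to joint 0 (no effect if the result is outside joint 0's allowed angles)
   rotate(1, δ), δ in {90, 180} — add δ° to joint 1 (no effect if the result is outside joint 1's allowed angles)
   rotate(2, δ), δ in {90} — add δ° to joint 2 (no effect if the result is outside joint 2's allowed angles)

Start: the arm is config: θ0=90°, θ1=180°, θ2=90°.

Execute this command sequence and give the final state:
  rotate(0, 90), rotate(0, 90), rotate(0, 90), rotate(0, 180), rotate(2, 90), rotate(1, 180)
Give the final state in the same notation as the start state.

start: config: θ0=90°, θ1=180°, θ2=90°
1. rotate(0, 90) → config: θ0=180°, θ1=180°, θ2=90°
2. rotate(0, 90) → config: θ0=180°, θ1=180°, θ2=90°
3. rotate(0, 90) → config: θ0=180°, θ1=180°, θ2=90°
4. rotate(0, 180) → config: θ0=180°, θ1=180°, θ2=90°
5. rotate(2, 90) → config: θ0=180°, θ1=180°, θ2=180°
6. rotate(1, 180) → config: θ0=180°, θ1=0°, θ2=180°

config: θ0=180°, θ1=0°, θ2=180°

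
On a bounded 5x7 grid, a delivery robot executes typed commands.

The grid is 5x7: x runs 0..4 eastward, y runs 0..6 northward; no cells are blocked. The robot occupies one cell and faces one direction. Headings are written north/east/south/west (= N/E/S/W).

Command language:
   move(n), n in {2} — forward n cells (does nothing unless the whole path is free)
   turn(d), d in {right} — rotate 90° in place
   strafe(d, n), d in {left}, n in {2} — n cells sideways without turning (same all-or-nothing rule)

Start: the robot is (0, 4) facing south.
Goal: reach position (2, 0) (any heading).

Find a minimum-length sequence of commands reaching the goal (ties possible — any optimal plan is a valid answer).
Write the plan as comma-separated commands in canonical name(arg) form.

move(2), move(2), strafe(left, 2)

from: (0, 4) facing south
step 1 (move(2)): (0, 2) facing south
step 2 (move(2)): (0, 0) facing south
step 3 (strafe(left, 2)): (2, 0) facing south
shorter routes all fall short; 3 is best.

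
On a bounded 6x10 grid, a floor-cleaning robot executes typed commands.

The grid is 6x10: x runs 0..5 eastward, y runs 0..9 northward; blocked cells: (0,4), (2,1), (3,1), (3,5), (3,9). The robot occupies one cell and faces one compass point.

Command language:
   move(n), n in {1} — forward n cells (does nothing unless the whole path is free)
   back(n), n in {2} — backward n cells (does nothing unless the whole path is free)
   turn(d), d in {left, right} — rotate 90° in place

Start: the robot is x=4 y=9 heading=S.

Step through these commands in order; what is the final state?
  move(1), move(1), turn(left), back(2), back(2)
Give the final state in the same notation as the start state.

x=0 y=7 heading=E

t0: x=4 y=9 heading=S
[1] after move(1): x=4 y=8 heading=S
[2] after move(1): x=4 y=7 heading=S
[3] after turn(left): x=4 y=7 heading=E
[4] after back(2): x=2 y=7 heading=E
[5] after back(2): x=0 y=7 heading=E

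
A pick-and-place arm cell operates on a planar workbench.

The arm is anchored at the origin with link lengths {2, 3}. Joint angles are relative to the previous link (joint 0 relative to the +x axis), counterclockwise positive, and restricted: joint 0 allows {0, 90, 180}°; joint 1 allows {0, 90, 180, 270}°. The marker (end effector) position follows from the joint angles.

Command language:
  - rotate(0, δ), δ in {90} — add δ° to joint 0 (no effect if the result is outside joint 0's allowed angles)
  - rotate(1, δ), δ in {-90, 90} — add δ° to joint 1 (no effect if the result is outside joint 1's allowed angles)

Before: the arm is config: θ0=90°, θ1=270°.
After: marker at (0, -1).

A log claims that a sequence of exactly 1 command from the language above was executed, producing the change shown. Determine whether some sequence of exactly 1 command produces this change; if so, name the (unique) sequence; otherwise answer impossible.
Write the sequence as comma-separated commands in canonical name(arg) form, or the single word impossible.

t0: config: θ0=90°, θ1=270°
1. rotate(1, -90) → config: θ0=90°, θ1=180°
no rival 1-sequence matches.

rotate(1, -90)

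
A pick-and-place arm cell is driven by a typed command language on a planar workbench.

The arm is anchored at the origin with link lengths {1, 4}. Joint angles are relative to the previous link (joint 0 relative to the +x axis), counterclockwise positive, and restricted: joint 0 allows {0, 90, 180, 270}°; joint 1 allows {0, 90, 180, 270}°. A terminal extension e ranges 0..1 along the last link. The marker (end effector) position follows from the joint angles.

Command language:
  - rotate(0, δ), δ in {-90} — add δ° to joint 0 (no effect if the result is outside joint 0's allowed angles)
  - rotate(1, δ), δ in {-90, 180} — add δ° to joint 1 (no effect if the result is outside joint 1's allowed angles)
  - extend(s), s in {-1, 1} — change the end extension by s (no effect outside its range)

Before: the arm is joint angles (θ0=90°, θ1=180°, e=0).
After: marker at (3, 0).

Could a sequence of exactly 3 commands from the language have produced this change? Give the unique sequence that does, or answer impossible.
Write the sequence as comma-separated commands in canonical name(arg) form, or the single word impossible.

from: joint angles (θ0=90°, θ1=180°, e=0)
[1] after rotate(0, -90): joint angles (θ0=0°, θ1=180°, e=0)
[2] after rotate(0, -90): joint angles (θ0=270°, θ1=180°, e=0)
[3] after rotate(0, -90): joint angles (θ0=180°, θ1=180°, e=0)
no rival 3-sequence matches.

rotate(0, -90), rotate(0, -90), rotate(0, -90)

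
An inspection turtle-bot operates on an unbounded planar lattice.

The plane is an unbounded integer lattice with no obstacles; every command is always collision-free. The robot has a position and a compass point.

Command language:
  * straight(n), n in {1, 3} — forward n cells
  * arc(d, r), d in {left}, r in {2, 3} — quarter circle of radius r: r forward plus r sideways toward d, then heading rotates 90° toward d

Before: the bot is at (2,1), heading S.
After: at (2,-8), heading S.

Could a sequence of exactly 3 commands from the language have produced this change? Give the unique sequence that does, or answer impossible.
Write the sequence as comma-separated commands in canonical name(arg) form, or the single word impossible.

key: still facing S at the end — nothing in the sequence rotates
initial: at (2,1), heading S
[1] after straight(3): at (2,-2), heading S
[2] after straight(3): at (2,-5), heading S
[3] after straight(3): at (2,-8), heading S
no rival 3-sequence matches.

straight(3), straight(3), straight(3)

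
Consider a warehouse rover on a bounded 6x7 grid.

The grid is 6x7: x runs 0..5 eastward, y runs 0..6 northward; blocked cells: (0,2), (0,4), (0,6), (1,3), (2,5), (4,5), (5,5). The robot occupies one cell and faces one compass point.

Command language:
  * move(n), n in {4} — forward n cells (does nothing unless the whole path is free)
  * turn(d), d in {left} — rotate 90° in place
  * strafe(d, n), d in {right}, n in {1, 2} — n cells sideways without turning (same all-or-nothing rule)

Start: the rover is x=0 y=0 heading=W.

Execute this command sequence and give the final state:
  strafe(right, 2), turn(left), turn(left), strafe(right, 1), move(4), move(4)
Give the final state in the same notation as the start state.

initial: x=0 y=0 heading=W
[1] after strafe(right, 2): x=0 y=0 heading=W
[2] after turn(left): x=0 y=0 heading=S
[3] after turn(left): x=0 y=0 heading=E
[4] after strafe(right, 1): x=0 y=0 heading=E
[5] after move(4): x=4 y=0 heading=E
[6] after move(4): x=4 y=0 heading=E

x=4 y=0 heading=E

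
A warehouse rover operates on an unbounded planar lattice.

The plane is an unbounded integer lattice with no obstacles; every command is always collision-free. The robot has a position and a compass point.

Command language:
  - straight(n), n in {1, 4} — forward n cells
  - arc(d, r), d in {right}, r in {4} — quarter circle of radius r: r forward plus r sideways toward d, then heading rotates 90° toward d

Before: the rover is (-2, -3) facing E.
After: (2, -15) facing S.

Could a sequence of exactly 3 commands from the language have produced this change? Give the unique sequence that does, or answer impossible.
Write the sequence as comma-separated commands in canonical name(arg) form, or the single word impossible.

arc(right, 4), straight(4), straight(4)

key: order matters: swapping arc(right, 4) and straight(4) lands elsewhere
begin: (-2, -3) facing E
1. arc(right, 4) → (2, -7) facing S
2. straight(4) → (2, -11) facing S
3. straight(4) → (2, -15) facing S
no rival 3-sequence matches.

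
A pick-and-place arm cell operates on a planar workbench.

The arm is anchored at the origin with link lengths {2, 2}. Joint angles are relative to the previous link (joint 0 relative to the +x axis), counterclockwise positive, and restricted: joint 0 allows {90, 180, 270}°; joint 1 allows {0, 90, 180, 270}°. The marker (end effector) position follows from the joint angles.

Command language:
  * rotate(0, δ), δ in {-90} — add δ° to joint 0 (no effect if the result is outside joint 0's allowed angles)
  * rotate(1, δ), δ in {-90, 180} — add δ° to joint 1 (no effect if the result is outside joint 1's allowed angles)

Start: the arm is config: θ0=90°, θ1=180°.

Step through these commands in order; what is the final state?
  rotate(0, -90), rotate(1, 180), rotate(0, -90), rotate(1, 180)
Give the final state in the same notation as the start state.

config: θ0=90°, θ1=180°

start: config: θ0=90°, θ1=180°
[1] after rotate(0, -90): config: θ0=90°, θ1=180°
[2] after rotate(1, 180): config: θ0=90°, θ1=0°
[3] after rotate(0, -90): config: θ0=90°, θ1=0°
[4] after rotate(1, 180): config: θ0=90°, θ1=180°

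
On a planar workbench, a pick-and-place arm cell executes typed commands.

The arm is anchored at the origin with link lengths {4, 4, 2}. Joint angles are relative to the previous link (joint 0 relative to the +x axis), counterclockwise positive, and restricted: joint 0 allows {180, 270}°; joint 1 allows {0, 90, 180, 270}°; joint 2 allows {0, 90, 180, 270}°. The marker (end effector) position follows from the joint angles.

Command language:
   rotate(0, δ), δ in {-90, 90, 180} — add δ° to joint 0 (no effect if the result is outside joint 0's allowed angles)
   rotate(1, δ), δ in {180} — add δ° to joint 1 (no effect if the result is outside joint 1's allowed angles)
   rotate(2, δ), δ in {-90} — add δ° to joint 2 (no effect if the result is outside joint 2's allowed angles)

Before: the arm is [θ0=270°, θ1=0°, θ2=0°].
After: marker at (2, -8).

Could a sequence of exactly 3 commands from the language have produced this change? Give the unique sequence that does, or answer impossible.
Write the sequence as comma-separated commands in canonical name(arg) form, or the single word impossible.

rotate(2, -90), rotate(2, -90), rotate(2, -90)

from: [θ0=270°, θ1=0°, θ2=0°]
[1] after rotate(2, -90): [θ0=270°, θ1=0°, θ2=270°]
[2] after rotate(2, -90): [θ0=270°, θ1=0°, θ2=180°]
[3] after rotate(2, -90): [θ0=270°, θ1=0°, θ2=90°]
no other 3-command option fits: unique.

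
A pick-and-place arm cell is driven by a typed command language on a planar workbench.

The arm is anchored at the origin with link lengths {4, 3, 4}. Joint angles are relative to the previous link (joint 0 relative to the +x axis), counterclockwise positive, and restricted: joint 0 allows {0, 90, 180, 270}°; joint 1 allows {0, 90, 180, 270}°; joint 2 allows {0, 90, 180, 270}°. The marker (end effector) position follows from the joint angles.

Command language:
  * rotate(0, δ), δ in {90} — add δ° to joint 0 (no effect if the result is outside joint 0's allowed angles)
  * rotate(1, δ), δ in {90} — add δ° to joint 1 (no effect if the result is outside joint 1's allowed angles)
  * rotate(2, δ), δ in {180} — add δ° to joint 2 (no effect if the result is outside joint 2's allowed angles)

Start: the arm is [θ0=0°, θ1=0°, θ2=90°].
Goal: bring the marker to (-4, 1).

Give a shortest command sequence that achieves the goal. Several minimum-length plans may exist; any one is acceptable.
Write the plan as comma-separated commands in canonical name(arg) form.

rotate(1, 90), rotate(1, 90), rotate(0, 90), rotate(2, 180)

begin: [θ0=0°, θ1=0°, θ2=90°]
step 1 (rotate(1, 90)): [θ0=0°, θ1=90°, θ2=90°]
step 2 (rotate(1, 90)): [θ0=0°, θ1=180°, θ2=90°]
step 3 (rotate(0, 90)): [θ0=90°, θ1=180°, θ2=90°]
step 4 (rotate(2, 180)): [θ0=90°, θ1=180°, θ2=270°]
nothing shorter than 4 reaches the goal.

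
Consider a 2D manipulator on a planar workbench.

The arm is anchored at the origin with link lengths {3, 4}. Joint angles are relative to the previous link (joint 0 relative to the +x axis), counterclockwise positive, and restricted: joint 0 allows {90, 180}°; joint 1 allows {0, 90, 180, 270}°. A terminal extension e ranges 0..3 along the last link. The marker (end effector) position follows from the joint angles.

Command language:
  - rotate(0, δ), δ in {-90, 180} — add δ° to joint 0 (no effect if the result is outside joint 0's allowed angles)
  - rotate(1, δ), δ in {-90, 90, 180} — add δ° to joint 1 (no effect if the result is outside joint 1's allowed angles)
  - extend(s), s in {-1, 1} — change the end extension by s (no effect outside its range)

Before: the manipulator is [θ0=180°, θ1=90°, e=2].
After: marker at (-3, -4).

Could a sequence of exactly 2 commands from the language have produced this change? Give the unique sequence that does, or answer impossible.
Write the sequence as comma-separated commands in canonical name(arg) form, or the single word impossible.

extend(-1), extend(-1)

begin: [θ0=180°, θ1=90°, e=2]
step 1 (extend(-1)): [θ0=180°, θ1=90°, e=1]
step 2 (extend(-1)): [θ0=180°, θ1=90°, e=0]
no other 2-command option fits: unique.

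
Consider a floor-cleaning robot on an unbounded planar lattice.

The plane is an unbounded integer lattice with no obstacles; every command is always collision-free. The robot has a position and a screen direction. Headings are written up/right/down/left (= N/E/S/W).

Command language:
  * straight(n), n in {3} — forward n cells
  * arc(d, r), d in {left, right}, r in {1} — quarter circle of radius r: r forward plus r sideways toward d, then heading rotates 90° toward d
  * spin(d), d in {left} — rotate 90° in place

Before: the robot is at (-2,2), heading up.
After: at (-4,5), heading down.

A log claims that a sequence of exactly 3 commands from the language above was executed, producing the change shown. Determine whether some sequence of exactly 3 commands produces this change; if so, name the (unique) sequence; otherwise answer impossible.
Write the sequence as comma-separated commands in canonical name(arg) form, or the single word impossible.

key: cell and facing (now S) both changed — the 3 commands mix motion and turning
start: at (-2,2), heading up
step 1 (straight(3)): at (-2,5), heading up
step 2 (arc(left, 1)): at (-3,6), heading left
step 3 (arc(left, 1)): at (-4,5), heading down
uniquely the one of 64 3-step routes that fits.

straight(3), arc(left, 1), arc(left, 1)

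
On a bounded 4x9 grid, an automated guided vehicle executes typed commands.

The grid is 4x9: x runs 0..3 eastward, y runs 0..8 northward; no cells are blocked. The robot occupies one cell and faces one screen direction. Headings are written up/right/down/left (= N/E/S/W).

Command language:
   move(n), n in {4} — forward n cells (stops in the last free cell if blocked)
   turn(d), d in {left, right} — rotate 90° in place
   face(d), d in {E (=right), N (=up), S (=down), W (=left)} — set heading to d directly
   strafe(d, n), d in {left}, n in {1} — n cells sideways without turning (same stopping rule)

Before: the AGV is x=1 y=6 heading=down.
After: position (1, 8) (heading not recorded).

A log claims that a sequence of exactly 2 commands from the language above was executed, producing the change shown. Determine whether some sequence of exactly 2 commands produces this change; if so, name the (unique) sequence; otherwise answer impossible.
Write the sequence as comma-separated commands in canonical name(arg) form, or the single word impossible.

face(N), move(4)

key: move(4) runs into the grid edge before its full distance
start: x=1 y=6 heading=down
t=1 face(N) ⇒ x=1 y=6 heading=up
t=2 move(4) ⇒ x=1 y=8 heading=up
no rival 2-sequence matches.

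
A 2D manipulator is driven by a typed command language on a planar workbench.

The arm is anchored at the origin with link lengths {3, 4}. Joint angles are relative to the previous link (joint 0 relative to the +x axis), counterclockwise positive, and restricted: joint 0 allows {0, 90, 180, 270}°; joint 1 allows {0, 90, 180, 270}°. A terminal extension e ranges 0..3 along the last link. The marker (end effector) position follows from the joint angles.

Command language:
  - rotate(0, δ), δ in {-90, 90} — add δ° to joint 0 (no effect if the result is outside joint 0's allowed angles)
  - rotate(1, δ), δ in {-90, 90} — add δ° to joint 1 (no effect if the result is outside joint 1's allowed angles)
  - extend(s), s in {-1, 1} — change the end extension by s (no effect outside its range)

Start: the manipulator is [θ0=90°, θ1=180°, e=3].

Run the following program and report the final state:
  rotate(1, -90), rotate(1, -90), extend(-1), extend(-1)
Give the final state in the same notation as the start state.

[θ0=90°, θ1=0°, e=1]

t0: [θ0=90°, θ1=180°, e=3]
t=1 rotate(1, -90) ⇒ [θ0=90°, θ1=90°, e=3]
t=2 rotate(1, -90) ⇒ [θ0=90°, θ1=0°, e=3]
t=3 extend(-1) ⇒ [θ0=90°, θ1=0°, e=2]
t=4 extend(-1) ⇒ [θ0=90°, θ1=0°, e=1]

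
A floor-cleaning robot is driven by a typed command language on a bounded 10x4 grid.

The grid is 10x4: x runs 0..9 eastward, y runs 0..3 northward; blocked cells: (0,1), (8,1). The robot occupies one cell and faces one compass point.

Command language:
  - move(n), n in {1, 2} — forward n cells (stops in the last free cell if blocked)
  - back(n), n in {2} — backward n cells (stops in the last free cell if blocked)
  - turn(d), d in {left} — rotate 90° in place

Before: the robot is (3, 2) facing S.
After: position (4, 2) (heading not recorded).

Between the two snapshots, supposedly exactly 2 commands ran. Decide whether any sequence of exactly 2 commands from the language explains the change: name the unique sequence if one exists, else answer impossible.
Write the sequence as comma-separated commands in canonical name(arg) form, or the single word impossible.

turn(left), move(1)

key: running move(1) before turn(left) would end elsewhere — order is forced
begin: (3, 2) facing S
[1] after turn(left): (3, 2) facing E
[2] after move(1): (4, 2) facing E
all 16 alternatives checked — unique.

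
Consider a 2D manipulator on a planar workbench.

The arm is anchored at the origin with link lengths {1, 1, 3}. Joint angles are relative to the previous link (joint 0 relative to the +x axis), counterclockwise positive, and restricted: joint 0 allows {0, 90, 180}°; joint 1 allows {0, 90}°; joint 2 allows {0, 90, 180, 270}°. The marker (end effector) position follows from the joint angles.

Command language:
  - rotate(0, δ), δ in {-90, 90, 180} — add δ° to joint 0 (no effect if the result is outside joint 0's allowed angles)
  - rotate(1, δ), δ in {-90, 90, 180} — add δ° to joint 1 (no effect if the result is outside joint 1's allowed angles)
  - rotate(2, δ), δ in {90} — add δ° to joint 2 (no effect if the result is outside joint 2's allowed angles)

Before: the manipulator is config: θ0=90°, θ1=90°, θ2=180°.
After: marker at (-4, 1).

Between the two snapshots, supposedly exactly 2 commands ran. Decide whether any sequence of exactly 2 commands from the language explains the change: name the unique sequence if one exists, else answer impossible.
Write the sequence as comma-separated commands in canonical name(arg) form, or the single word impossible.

from: config: θ0=90°, θ1=90°, θ2=180°
[1] after rotate(2, 90): config: θ0=90°, θ1=90°, θ2=270°
[2] after rotate(2, 90): config: θ0=90°, θ1=90°, θ2=0°
all 49 alternatives checked — unique.

rotate(2, 90), rotate(2, 90)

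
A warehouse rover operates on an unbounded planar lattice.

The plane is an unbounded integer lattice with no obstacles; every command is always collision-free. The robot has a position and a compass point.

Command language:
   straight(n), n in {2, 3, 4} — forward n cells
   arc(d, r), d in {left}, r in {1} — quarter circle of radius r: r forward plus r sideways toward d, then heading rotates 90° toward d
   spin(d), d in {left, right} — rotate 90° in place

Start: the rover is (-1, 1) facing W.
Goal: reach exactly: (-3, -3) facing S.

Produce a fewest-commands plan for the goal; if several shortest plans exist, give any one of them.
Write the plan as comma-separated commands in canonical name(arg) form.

initial: (-1, 1) facing W
[1] after straight(2): (-3, 1) facing W
[2] after spin(left): (-3, 1) facing S
[3] after straight(4): (-3, -3) facing S
shorter routes all fall short; 3 is best.

straight(2), spin(left), straight(4)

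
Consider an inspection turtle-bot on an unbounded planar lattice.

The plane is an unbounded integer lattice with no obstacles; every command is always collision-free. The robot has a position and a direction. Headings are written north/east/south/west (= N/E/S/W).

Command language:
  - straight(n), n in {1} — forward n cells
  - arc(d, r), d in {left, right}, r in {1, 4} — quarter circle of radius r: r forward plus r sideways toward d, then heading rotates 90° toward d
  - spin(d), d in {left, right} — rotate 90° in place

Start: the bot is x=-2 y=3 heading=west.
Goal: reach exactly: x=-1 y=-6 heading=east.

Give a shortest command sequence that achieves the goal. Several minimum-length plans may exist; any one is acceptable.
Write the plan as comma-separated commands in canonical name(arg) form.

arc(left, 4), arc(left, 4), arc(right, 1), spin(left)

begin: x=-2 y=3 heading=west
step 1 (arc(left, 4)): x=-6 y=-1 heading=south
step 2 (arc(left, 4)): x=-2 y=-5 heading=east
step 3 (arc(right, 1)): x=-1 y=-6 heading=south
step 4 (spin(left)): x=-1 y=-6 heading=east
no 3-step plan works, so 4 is optimal.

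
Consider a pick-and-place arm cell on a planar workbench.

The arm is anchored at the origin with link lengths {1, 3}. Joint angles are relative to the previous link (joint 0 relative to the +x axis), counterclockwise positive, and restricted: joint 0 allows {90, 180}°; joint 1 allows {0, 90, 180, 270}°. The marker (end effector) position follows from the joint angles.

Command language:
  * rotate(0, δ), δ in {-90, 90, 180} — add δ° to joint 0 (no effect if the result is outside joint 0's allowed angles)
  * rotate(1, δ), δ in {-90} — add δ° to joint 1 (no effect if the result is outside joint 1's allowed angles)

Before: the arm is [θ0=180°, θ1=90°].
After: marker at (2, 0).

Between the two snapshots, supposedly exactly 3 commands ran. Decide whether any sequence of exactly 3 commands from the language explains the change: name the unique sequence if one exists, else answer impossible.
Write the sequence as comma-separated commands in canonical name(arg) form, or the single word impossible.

start: [θ0=180°, θ1=90°]
1. rotate(1, -90) → [θ0=180°, θ1=0°]
2. rotate(1, -90) → [θ0=180°, θ1=270°]
3. rotate(1, -90) → [θ0=180°, θ1=180°]
no other 3-command option fits: unique.

rotate(1, -90), rotate(1, -90), rotate(1, -90)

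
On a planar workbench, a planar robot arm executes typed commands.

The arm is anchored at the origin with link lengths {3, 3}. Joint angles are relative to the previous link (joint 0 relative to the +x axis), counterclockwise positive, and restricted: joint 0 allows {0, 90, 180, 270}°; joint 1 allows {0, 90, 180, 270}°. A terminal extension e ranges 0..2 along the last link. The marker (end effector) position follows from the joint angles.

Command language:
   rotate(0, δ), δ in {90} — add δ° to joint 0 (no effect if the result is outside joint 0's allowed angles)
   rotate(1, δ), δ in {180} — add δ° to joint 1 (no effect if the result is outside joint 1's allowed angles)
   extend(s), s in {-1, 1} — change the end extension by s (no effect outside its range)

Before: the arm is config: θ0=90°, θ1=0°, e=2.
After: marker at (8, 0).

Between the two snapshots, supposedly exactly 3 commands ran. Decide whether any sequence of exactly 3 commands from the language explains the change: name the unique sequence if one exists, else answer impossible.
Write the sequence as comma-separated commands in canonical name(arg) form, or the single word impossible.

rotate(0, 90), rotate(0, 90), rotate(0, 90)

start: config: θ0=90°, θ1=0°, e=2
t=1 rotate(0, 90) ⇒ config: θ0=180°, θ1=0°, e=2
t=2 rotate(0, 90) ⇒ config: θ0=270°, θ1=0°, e=2
t=3 rotate(0, 90) ⇒ config: θ0=0°, θ1=0°, e=2
uniquely the one of 64 3-step routes that fits.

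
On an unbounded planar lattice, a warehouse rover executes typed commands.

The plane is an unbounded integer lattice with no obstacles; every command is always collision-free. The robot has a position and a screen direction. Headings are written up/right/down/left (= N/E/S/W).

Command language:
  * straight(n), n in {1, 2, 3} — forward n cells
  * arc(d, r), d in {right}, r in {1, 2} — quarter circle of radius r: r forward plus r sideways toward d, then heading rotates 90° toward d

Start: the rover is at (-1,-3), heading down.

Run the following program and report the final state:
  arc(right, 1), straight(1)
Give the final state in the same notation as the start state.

begin: at (-1,-3), heading down
1. arc(right, 1) → at (-2,-4), heading left
2. straight(1) → at (-3,-4), heading left

at (-3,-4), heading left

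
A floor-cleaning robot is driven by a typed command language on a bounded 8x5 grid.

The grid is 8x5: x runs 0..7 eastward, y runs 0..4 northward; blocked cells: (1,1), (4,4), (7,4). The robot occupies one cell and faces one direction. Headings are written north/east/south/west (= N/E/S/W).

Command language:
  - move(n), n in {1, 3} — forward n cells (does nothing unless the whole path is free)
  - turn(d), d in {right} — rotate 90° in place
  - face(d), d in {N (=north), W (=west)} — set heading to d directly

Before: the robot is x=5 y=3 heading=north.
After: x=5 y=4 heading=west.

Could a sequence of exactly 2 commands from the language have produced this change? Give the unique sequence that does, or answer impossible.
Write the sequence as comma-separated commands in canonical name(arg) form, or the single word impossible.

move(1), face(W)

key: order matters: swapping move(1) and face(W) lands elsewhere
begin: x=5 y=3 heading=north
1. move(1) → x=5 y=4 heading=north
2. face(W) → x=5 y=4 heading=west
uniquely the one of 25 2-step routes that fits.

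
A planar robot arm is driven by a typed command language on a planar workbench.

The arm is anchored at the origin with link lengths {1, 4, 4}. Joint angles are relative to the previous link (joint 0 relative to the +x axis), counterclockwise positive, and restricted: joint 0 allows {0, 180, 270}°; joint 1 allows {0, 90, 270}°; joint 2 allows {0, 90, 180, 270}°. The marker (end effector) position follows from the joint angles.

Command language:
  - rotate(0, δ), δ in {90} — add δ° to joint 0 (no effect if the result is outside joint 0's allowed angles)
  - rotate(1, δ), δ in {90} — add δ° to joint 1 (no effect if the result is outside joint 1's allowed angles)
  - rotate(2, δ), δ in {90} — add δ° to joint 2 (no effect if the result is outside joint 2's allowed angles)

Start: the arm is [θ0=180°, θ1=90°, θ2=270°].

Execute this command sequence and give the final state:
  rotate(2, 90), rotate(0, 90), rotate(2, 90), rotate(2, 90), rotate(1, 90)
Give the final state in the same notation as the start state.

begin: [θ0=180°, θ1=90°, θ2=270°]
1. rotate(2, 90) → [θ0=180°, θ1=90°, θ2=0°]
2. rotate(0, 90) → [θ0=270°, θ1=90°, θ2=0°]
3. rotate(2, 90) → [θ0=270°, θ1=90°, θ2=90°]
4. rotate(2, 90) → [θ0=270°, θ1=90°, θ2=180°]
5. rotate(1, 90) → [θ0=270°, θ1=90°, θ2=180°]

[θ0=270°, θ1=90°, θ2=180°]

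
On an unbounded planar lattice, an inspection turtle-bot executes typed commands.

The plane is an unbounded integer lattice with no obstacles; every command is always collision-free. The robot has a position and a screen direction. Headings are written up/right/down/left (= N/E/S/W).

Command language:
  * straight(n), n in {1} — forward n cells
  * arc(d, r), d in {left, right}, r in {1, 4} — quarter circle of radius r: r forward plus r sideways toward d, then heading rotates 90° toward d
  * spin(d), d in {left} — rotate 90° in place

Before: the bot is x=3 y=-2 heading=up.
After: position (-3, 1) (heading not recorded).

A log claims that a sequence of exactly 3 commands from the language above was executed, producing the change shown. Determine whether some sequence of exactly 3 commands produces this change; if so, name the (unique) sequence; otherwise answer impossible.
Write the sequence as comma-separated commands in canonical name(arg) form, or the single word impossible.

arc(left, 4), straight(1), arc(left, 1)

key: order matters: swapping arc(left, 4) and arc(left, 1) lands elsewhere
t0: x=3 y=-2 heading=up
1. arc(left, 4) → x=-1 y=2 heading=left
2. straight(1) → x=-2 y=2 heading=left
3. arc(left, 1) → x=-3 y=1 heading=down
no other 3-command option fits: unique.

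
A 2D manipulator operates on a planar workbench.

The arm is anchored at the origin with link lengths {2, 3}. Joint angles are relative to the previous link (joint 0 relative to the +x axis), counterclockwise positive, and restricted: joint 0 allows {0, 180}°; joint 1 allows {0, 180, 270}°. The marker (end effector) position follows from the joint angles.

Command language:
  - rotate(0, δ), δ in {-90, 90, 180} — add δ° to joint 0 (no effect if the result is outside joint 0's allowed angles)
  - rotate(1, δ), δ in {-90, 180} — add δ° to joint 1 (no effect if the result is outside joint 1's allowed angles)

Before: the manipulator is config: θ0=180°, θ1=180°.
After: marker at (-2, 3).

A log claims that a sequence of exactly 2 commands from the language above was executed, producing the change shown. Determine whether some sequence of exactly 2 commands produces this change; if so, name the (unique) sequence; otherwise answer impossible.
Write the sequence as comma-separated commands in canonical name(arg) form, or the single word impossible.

key: order matters: swapping rotate(1, 180) and rotate(1, -90) lands elsewhere
begin: config: θ0=180°, θ1=180°
1. rotate(1, 180) → config: θ0=180°, θ1=0°
2. rotate(1, -90) → config: θ0=180°, θ1=270°
no rival 2-sequence matches.

rotate(1, 180), rotate(1, -90)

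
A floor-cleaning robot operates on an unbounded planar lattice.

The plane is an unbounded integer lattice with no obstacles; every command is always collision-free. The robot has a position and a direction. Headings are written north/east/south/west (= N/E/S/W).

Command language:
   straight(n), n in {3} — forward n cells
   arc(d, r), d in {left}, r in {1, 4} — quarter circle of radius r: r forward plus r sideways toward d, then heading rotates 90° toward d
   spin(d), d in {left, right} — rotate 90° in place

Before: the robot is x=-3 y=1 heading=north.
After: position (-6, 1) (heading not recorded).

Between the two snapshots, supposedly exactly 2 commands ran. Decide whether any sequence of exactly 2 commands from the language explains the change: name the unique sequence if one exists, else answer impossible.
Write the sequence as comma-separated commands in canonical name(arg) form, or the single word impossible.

spin(left), straight(3)

key: running straight(3) before spin(left) would end elsewhere — order is forced
initial: x=-3 y=1 heading=north
[1] after spin(left): x=-3 y=1 heading=west
[2] after straight(3): x=-6 y=1 heading=west
all 25 alternatives checked — unique.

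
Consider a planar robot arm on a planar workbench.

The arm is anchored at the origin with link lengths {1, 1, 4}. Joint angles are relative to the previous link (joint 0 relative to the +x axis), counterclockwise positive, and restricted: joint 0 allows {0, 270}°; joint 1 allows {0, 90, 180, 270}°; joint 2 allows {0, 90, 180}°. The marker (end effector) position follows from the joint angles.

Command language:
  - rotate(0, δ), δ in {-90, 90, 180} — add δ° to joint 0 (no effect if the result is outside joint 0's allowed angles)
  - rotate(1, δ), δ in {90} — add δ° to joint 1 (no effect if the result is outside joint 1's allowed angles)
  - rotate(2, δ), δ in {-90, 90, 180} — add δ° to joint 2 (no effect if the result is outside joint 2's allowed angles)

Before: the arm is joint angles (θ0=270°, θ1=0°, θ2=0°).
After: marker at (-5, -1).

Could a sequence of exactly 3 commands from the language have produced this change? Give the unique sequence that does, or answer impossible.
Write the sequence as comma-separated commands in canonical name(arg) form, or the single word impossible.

rotate(1, 90), rotate(1, 90), rotate(1, 90)

begin: joint angles (θ0=270°, θ1=0°, θ2=0°)
step 1 (rotate(1, 90)): joint angles (θ0=270°, θ1=90°, θ2=0°)
step 2 (rotate(1, 90)): joint angles (θ0=270°, θ1=180°, θ2=0°)
step 3 (rotate(1, 90)): joint angles (θ0=270°, θ1=270°, θ2=0°)
all 343 alternatives checked — unique.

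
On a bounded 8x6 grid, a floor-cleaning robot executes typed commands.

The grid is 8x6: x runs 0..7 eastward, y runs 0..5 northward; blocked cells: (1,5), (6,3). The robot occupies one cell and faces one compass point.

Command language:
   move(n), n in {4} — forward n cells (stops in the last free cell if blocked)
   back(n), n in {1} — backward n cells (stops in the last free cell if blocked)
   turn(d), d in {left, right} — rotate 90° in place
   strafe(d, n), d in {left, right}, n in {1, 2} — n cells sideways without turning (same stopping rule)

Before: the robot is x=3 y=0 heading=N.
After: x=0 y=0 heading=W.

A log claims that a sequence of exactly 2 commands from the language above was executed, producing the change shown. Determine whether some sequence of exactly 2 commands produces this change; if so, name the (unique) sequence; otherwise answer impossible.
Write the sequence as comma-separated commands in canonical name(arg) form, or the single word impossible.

key: move(4) runs into the grid edge before its full distance
start: x=3 y=0 heading=N
step 1 (turn(left)): x=3 y=0 heading=W
step 2 (move(4)): x=0 y=0 heading=W
uniquely the one of 64 2-step routes that fits.

turn(left), move(4)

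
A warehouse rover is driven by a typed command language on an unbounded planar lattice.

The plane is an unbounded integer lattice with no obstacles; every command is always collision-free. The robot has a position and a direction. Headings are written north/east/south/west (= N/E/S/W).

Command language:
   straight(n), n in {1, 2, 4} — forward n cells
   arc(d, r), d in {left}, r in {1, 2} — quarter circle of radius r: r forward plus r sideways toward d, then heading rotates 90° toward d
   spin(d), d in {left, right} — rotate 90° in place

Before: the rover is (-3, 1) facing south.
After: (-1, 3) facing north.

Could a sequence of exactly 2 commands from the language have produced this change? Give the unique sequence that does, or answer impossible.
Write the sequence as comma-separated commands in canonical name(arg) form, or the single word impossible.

key: order matters: swapping spin(left) and arc(left, 2) lands elsewhere
initial: (-3, 1) facing south
t=1 spin(left) ⇒ (-3, 1) facing east
t=2 arc(left, 2) ⇒ (-1, 3) facing north
no rival 2-sequence matches.

spin(left), arc(left, 2)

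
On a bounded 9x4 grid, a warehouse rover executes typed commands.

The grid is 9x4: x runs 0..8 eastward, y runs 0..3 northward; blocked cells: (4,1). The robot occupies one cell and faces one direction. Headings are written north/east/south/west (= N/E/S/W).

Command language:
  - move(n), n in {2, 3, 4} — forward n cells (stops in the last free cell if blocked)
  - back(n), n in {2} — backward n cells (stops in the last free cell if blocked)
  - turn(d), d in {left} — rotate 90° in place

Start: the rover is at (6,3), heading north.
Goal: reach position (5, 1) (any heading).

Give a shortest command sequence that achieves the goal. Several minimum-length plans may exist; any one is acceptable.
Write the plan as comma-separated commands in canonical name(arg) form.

back(2), turn(left), move(2)

begin: at (6,3), heading north
[1] after back(2): at (6,1), heading north
[2] after turn(left): at (6,1), heading west
[3] after move(2): at (5,1), heading west
no 2-step plan works, so 3 is optimal.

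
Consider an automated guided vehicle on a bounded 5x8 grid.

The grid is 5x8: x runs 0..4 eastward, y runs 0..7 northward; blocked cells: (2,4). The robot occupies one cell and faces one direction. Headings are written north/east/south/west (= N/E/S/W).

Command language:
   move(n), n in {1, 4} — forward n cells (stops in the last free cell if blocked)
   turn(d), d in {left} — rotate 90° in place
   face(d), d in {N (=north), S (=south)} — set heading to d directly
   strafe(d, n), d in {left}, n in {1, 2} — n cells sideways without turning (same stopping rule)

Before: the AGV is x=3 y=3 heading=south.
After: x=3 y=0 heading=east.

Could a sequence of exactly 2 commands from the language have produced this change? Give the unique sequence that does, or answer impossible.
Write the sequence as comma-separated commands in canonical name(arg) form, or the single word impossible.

key: order matters: swapping move(4) and turn(left) lands elsewhere
from: x=3 y=3 heading=south
step 1 (move(4)): x=3 y=0 heading=south
step 2 (turn(left)): x=3 y=0 heading=east
all 49 alternatives checked — unique.

move(4), turn(left)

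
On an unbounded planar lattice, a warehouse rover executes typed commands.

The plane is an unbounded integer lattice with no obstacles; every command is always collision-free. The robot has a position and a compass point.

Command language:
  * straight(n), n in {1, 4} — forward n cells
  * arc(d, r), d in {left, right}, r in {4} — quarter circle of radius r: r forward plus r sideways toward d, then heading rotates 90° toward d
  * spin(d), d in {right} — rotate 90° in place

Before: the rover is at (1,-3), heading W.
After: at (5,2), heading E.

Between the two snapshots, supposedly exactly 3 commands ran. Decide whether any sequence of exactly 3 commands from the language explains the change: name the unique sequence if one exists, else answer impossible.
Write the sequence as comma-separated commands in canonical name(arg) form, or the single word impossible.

spin(right), straight(1), arc(right, 4)

key: running arc(right, 4) before spin(right) would end elsewhere — order is forced
from: at (1,-3), heading W
t=1 spin(right) ⇒ at (1,-3), heading N
t=2 straight(1) ⇒ at (1,-2), heading N
t=3 arc(right, 4) ⇒ at (5,2), heading E
no rival 3-sequence matches.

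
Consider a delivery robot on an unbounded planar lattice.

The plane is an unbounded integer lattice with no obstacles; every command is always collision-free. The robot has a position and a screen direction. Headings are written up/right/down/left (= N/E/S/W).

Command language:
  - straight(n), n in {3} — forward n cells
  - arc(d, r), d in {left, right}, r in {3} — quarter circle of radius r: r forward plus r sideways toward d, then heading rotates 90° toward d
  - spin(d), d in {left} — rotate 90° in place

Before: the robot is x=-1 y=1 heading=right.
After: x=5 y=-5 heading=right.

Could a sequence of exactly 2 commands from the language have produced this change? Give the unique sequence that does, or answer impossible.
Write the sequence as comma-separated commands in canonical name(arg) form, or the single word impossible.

arc(right, 3), arc(left, 3)

key: still facing E at the end — net rotation zero over 2 steps
start: x=-1 y=1 heading=right
1. arc(right, 3) → x=2 y=-2 heading=down
2. arc(left, 3) → x=5 y=-5 heading=right
all 16 alternatives checked — unique.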